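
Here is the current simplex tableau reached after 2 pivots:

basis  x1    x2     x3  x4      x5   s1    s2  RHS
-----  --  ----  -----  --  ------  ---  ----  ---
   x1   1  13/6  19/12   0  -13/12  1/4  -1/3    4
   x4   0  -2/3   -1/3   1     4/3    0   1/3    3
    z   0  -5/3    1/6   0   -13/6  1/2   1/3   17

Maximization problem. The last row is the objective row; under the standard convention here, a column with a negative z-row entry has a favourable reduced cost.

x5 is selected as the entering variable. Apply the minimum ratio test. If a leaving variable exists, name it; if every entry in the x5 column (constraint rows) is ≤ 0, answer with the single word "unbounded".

x4

Ratios: row 1 (x1): entry -13/12 ≤ 0, skip; row 2 (x4): 3/(4/3) = 9/4.
Minimum ratio is in the x4 row, so x4 leaves.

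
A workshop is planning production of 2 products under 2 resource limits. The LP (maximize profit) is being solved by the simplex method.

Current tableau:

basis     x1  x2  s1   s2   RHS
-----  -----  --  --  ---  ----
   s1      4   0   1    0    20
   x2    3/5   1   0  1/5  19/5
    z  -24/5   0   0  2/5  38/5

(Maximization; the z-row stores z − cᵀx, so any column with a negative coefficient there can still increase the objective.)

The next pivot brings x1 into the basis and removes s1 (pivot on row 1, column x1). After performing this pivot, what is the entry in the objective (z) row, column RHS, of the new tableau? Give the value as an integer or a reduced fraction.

Pivot element is row 1, column x1: 4.
Normalize row 1: new (row 1, RHS) = 20/4 = 5.
z-row ← z-row − (-24/5)·(new row 1): 38/5 − (-24/5)·5 = 158/5.

158/5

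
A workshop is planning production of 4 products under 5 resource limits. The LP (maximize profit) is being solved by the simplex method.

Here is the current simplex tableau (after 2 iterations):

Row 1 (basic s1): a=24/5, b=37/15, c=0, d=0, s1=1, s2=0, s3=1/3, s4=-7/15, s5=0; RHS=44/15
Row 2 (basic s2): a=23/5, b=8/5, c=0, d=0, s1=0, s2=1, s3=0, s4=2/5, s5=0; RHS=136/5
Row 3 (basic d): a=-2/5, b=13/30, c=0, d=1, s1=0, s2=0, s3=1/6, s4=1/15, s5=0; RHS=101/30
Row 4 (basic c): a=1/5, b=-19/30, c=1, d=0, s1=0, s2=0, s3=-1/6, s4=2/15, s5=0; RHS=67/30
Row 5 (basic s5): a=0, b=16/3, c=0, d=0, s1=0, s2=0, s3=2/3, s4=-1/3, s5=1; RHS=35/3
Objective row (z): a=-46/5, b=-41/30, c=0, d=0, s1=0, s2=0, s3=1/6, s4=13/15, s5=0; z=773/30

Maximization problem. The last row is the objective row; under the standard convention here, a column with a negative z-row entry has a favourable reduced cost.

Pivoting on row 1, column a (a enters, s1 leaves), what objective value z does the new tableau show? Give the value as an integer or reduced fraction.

565/18

Minimum ratio for a: (44/15)/(24/5) = 11/18.
z changes by −(z-row coeff of a)·ratio = −(-46/5)·(11/18) = 253/45.
New z = 773/30 + (253/45) = 565/18.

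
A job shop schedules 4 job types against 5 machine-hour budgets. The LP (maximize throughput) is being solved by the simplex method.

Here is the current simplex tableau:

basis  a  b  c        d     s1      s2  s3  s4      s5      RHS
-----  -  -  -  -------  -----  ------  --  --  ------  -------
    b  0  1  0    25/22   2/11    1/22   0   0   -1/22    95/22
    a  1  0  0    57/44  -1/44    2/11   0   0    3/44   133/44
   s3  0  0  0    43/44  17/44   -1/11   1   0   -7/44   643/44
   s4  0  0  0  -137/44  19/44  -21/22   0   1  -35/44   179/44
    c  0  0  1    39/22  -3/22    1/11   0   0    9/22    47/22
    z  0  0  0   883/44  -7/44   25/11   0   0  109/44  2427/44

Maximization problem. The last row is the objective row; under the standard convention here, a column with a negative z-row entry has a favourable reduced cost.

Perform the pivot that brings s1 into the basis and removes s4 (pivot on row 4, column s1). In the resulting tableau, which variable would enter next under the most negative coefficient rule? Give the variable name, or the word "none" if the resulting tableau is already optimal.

Pivot element 19/44. New z-row = old z-row − (-7/44)·(row 4/(19/44)).
Updated z-row coefficients: a: 0, b: 0, c: 0, d: 719/38, s1: 0, s2: 73/38, s3: 0, s4: 7/19, s5: 83/38.
No coefficient is strictly negative; the tableau after this pivot is optimal.

none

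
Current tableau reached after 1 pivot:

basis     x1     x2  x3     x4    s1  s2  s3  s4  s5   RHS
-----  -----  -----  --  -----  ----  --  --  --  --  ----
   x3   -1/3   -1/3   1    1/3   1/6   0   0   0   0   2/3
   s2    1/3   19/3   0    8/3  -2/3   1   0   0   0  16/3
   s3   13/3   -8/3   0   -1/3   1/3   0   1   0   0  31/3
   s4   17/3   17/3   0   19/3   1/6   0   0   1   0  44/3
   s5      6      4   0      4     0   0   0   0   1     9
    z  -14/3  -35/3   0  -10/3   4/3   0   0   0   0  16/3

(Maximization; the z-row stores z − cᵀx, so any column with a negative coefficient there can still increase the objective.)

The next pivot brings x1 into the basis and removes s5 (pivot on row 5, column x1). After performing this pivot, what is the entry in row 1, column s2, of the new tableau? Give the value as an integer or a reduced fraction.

Pivot element is row 5, column x1: 6.
Normalize row 5: new (row 5, s2) = 0/6 = 0.
row 1 ← row 1 − (-1/3)·(new row 5): 0 − (-1/3)·0 = 0.

0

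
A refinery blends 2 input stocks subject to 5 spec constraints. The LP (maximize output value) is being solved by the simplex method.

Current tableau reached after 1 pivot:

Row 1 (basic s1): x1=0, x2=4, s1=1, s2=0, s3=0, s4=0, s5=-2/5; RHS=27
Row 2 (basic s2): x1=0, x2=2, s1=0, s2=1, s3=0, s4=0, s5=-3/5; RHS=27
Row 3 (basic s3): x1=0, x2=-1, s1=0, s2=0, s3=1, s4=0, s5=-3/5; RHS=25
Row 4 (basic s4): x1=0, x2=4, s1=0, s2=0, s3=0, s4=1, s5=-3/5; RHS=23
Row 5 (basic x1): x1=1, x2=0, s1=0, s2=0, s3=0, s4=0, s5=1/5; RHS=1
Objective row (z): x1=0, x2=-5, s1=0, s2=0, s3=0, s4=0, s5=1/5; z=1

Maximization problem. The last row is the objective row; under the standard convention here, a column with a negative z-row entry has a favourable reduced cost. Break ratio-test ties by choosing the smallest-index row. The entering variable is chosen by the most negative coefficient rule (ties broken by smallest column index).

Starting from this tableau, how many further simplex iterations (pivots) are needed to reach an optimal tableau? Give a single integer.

2

pivot: x2 in, s4 out → z = 119/4
pivot: s5 in, x1 out → z = 65/2
No improving column remains; optimal.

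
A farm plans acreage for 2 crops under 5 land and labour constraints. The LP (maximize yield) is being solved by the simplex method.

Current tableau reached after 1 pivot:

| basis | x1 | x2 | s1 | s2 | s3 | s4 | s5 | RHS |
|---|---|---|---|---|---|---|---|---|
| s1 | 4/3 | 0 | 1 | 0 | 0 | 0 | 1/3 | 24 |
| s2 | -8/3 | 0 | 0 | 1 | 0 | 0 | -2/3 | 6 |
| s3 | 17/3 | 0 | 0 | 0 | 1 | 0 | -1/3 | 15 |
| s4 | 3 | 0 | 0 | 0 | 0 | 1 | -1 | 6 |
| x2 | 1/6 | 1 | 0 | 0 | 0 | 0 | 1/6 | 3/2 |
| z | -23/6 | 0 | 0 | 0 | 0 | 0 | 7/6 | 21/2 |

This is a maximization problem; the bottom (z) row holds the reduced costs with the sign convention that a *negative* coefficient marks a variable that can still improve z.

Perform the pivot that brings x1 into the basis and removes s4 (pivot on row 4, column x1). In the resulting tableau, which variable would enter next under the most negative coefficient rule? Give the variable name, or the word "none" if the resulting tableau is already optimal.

s5

Pivot element 3. New z-row = old z-row − (-23/6)·(row 4/3).
Updated z-row coefficients: x1: 0, x2: 0, s1: 0, s2: 0, s3: 0, s4: 23/18, s5: -1/9.
The most negative is -1/9 in column s5, so s5 would enter next.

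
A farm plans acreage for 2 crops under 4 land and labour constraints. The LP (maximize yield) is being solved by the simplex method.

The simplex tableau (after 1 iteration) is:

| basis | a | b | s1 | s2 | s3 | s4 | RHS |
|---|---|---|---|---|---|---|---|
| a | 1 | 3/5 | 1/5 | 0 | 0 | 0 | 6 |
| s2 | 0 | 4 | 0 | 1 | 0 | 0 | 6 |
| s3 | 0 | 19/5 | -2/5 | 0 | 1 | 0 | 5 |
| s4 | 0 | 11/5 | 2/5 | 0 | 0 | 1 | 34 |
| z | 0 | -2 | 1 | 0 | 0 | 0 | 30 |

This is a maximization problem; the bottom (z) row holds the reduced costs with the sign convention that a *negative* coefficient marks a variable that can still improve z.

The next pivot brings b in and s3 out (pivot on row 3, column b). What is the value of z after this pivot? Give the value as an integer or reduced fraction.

Minimum ratio for b: 5/(19/5) = 25/19.
z changes by −(z-row coeff of b)·ratio = −(-2)·(25/19) = 50/19.
New z = 30 + (50/19) = 620/19.

620/19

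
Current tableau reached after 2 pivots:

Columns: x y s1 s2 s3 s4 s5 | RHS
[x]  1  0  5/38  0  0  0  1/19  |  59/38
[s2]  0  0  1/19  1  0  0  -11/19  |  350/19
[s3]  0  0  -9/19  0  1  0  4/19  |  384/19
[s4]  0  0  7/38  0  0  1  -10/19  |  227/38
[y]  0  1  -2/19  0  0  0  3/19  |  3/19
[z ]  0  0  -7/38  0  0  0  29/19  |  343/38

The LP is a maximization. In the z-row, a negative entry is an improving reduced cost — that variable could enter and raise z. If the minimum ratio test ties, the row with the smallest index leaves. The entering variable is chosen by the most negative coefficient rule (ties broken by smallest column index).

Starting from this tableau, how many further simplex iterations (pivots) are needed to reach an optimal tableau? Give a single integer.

pivot: s1 in, x out → z = 56/5
No improving column remains; optimal.

1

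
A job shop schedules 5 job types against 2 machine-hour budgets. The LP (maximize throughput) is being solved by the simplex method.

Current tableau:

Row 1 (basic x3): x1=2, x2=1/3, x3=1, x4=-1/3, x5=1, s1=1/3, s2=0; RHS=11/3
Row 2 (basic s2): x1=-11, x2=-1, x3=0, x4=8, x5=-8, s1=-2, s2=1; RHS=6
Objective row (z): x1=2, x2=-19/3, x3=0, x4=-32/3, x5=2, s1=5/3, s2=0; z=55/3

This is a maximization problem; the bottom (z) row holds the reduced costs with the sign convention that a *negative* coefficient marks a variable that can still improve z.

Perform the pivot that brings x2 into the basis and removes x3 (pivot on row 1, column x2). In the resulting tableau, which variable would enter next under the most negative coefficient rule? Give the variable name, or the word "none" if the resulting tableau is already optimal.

x4

Pivot element 1/3. New z-row = old z-row − (-19/3)·(row 1/(1/3)).
Updated z-row coefficients: x1: 40, x2: 0, x3: 19, x4: -17, x5: 21, s1: 8, s2: 0.
The most negative is -17 in column x4, so x4 would enter next.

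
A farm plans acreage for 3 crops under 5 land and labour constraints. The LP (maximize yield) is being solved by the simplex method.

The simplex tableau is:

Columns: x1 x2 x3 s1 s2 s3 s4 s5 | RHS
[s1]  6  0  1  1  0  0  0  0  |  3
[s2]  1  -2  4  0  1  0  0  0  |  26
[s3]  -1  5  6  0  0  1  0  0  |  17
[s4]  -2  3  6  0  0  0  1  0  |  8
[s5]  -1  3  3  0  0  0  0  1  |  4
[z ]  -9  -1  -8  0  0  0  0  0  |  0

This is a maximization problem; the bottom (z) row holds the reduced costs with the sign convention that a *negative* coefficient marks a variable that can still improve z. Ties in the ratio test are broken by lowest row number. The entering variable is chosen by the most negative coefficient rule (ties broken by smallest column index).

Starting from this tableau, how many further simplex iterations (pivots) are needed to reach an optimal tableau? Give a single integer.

2

pivot: x1 in, s1 out → z = 9/2
pivot: x3 in, s4 out → z = 261/19
No improving column remains; optimal.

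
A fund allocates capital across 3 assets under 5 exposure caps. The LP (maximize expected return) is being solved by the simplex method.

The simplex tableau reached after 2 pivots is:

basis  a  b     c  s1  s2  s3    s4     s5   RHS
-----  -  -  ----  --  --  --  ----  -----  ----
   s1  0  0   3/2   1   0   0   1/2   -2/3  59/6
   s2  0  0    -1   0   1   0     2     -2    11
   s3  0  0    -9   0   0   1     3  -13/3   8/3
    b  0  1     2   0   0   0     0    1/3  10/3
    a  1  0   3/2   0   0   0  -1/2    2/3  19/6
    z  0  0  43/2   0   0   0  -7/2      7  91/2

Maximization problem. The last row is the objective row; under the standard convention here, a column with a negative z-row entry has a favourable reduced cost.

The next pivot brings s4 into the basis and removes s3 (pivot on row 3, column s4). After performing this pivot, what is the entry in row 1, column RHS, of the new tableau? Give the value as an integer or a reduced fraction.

169/18

Pivot element is row 3, column s4: 3.
Normalize row 3: new (row 3, RHS) = (8/3)/3 = 8/9.
row 1 ← row 1 − (1/2)·(new row 3): 59/6 − (1/2)·(8/9) = 169/18.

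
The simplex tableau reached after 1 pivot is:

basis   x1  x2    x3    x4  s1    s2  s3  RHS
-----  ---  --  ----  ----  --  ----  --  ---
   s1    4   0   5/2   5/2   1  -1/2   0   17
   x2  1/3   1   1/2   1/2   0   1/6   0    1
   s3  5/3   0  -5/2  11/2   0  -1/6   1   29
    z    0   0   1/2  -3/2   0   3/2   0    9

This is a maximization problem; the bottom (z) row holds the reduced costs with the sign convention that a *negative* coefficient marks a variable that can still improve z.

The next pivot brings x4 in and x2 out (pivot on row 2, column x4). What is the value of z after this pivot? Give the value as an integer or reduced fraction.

12

Minimum ratio for x4: 1/(1/2) = 2.
z changes by −(z-row coeff of x4)·ratio = −(-3/2)·2 = 3.
New z = 9 + 3 = 12.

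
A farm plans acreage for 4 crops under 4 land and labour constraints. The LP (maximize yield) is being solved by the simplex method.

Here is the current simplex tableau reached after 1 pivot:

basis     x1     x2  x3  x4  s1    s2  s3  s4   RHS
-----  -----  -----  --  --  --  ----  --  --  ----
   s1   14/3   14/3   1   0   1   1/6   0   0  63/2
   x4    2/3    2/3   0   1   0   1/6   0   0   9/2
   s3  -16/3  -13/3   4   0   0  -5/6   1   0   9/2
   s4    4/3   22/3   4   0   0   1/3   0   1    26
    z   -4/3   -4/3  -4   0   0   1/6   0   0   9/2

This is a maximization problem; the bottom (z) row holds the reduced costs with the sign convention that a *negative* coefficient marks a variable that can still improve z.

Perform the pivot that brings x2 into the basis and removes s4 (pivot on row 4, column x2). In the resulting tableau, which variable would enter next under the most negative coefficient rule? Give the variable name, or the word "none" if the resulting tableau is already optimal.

Pivot element 22/3. New z-row = old z-row − (-4/3)·(row 4/(22/3)).
Updated z-row coefficients: x1: -12/11, x2: 0, x3: -36/11, x4: 0, s1: 0, s2: 5/22, s3: 0, s4: 2/11.
The most negative is -36/11 in column x3, so x3 would enter next.

x3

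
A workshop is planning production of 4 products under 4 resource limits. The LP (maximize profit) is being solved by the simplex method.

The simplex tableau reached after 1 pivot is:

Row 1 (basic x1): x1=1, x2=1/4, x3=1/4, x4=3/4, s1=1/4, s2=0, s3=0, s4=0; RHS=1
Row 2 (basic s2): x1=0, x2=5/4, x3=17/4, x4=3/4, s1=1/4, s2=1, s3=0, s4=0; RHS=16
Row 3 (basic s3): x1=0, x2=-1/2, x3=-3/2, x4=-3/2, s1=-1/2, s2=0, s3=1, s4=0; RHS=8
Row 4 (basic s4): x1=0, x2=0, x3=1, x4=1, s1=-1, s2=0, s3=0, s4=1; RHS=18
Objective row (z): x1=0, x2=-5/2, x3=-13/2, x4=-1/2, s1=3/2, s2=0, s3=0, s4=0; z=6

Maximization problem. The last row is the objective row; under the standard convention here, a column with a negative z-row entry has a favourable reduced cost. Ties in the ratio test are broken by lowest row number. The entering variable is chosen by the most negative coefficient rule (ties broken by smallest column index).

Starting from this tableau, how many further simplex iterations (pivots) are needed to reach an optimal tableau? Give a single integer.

2

pivot: x3 in, s2 out → z = 518/17
pivot: x2 in, x1 out → z = 92/3
No improving column remains; optimal.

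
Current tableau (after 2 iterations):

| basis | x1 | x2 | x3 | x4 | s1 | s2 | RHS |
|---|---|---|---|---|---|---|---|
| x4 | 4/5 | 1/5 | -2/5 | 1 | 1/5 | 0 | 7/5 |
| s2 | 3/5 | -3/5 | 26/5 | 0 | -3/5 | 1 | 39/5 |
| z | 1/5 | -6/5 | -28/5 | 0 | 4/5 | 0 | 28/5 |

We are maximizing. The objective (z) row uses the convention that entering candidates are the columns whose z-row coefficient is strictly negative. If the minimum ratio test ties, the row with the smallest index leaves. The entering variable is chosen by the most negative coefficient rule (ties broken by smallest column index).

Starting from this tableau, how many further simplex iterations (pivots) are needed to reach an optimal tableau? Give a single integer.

2

pivot: x3 in, s2 out → z = 14
pivot: x2 in, x4 out → z = 38
No improving column remains; optimal.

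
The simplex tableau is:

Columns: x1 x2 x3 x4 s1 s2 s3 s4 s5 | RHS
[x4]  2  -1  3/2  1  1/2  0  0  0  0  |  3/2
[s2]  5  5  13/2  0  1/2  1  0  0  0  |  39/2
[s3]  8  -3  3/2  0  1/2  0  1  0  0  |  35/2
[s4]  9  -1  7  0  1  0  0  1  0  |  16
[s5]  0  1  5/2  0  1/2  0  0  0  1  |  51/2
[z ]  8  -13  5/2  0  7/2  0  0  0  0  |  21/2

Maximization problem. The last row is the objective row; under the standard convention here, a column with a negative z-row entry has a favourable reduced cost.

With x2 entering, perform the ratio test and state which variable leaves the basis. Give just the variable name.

s2

Ratios: row 1 (x4): entry -1 ≤ 0, skip; row 2 (s2): (39/2)/5 = 39/10; row 3 (s3): entry -3 ≤ 0, skip; row 4 (s4): entry -1 ≤ 0, skip; row 5 (s5): (51/2)/1 = 51/2.
Minimum ratio 39/10 is in the s2 row, so s2 leaves.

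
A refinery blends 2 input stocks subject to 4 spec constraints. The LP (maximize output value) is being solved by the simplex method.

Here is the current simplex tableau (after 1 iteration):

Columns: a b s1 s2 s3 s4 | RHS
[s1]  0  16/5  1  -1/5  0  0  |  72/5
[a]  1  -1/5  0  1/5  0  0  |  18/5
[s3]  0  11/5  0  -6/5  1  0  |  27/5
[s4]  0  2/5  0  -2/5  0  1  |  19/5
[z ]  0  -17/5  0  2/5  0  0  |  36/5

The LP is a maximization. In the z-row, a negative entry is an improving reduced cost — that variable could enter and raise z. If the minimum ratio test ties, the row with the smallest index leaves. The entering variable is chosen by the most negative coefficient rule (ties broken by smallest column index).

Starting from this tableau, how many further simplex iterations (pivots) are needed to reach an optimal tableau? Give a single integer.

2

pivot: b in, s3 out → z = 171/11
pivot: s2 in, s1 out → z = 369/17
No improving column remains; optimal.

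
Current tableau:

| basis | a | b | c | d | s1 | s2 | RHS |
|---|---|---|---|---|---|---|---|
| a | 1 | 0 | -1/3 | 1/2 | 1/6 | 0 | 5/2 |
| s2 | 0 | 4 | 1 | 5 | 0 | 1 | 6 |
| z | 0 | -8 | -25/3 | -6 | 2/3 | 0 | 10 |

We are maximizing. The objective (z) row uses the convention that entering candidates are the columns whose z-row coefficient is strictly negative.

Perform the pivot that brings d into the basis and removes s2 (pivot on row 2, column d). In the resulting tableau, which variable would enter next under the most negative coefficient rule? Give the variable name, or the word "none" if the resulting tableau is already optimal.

Pivot element 5. New z-row = old z-row − (-6)·(row 2/5).
Updated z-row coefficients: a: 0, b: -16/5, c: -107/15, d: 0, s1: 2/3, s2: 6/5.
The most negative is -107/15 in column c, so c would enter next.

c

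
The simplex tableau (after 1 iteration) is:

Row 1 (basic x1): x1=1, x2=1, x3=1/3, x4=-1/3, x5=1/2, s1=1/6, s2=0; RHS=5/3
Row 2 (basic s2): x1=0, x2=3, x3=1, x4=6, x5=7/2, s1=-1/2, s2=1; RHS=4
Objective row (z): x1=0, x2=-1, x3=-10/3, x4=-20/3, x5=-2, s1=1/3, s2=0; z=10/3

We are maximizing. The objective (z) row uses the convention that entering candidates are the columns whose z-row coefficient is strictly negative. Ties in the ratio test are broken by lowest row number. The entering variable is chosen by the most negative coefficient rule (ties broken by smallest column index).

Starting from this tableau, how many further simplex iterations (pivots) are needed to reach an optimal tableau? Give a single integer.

3

pivot: x4 in, s2 out → z = 70/9
pivot: x3 in, x4 out → z = 50/3
pivot: s1 in, x1 out → z = 18
No improving column remains; optimal.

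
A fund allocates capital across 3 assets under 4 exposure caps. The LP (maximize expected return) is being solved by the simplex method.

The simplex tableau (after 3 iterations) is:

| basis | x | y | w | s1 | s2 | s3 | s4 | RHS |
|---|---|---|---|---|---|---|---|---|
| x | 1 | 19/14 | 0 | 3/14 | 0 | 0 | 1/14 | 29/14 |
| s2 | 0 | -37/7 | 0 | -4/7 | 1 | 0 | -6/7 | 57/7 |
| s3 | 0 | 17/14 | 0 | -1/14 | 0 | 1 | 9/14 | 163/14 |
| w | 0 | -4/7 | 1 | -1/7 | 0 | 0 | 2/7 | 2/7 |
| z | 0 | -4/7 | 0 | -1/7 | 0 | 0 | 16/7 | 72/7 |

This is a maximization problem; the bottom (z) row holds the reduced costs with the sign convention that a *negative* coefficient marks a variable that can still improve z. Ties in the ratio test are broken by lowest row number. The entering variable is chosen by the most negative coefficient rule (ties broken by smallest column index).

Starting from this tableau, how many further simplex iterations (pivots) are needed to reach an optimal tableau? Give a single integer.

2

pivot: y in, x out → z = 212/19
pivot: s1 in, y out → z = 35/3
No improving column remains; optimal.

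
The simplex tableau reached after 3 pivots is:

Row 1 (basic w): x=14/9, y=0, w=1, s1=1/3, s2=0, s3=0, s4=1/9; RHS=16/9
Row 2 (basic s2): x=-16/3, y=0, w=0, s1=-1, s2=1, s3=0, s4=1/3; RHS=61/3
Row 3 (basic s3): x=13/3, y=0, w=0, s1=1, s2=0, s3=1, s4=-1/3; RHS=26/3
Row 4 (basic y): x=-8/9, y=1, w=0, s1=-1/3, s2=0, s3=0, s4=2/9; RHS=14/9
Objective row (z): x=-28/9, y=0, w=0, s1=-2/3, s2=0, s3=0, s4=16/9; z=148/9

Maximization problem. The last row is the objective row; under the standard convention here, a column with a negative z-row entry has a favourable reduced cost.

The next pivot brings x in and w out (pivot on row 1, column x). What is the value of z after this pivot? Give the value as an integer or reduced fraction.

20

Minimum ratio for x: (16/9)/(14/9) = 8/7.
z changes by −(z-row coeff of x)·ratio = −(-28/9)·(8/7) = 32/9.
New z = 148/9 + (32/9) = 20.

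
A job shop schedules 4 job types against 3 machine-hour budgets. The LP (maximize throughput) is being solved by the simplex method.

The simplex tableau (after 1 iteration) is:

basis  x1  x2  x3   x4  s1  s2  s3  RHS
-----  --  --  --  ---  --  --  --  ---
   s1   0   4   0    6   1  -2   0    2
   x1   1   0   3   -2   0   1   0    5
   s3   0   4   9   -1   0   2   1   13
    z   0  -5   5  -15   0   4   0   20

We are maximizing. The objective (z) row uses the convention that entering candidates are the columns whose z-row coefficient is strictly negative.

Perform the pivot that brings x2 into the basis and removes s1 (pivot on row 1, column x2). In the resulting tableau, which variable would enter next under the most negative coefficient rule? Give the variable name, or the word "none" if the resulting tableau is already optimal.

x4

Pivot element 4. New z-row = old z-row − (-5)·(row 1/4).
Updated z-row coefficients: x1: 0, x2: 0, x3: 5, x4: -15/2, s1: 5/4, s2: 3/2, s3: 0.
The most negative is -15/2 in column x4, so x4 would enter next.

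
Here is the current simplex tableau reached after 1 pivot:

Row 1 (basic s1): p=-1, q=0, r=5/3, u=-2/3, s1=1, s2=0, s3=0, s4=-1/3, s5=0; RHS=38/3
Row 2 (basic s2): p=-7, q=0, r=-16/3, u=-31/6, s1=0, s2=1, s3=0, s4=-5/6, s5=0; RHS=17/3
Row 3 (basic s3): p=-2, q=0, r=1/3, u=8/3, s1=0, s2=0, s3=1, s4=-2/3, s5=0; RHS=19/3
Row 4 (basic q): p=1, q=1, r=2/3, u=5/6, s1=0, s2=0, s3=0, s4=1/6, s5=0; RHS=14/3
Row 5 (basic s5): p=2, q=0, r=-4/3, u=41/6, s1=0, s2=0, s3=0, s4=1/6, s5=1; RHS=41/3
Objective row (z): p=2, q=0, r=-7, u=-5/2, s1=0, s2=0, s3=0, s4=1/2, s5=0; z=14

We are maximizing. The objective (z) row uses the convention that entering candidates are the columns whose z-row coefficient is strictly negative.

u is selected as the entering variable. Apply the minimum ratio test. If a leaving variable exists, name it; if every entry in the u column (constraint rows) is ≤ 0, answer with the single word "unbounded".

Ratios: row 1 (s1): entry -2/3 ≤ 0, skip; row 2 (s2): entry -31/6 ≤ 0, skip; row 3 (s3): (19/3)/(8/3) = 19/8; row 4 (q): (14/3)/(5/6) = 28/5; row 5 (s5): (41/3)/(41/6) = 2.
Minimum ratio is in the s5 row, so s5 leaves.

s5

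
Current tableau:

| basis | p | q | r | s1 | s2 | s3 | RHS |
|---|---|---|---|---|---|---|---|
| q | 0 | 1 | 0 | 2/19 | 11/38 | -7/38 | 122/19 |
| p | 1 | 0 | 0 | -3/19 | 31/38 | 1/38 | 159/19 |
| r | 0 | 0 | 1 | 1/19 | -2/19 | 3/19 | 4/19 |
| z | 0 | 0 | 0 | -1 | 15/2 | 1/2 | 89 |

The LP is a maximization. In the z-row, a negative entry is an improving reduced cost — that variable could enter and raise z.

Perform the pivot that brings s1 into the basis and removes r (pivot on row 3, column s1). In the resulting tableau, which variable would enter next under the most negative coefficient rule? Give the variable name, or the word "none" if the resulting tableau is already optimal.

Pivot element 1/19. New z-row = old z-row − (-1)·(row 3/(1/19)).
Updated z-row coefficients: p: 0, q: 0, r: 19, s1: 0, s2: 11/2, s3: 7/2.
No coefficient is strictly negative; the tableau after this pivot is optimal.

none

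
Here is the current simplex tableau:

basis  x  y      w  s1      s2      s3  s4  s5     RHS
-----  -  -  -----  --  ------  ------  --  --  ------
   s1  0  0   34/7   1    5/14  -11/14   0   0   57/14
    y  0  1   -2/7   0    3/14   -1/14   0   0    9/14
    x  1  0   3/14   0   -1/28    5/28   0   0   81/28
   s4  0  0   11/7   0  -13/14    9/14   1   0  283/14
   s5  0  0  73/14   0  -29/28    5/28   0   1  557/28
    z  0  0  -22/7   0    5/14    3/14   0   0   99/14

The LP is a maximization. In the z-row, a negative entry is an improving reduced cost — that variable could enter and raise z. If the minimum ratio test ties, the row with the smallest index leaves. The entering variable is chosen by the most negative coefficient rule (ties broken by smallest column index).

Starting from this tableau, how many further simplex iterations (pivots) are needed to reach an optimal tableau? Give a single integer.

2

pivot: w in, s1 out → z = 165/17
pivot: s3 in, x out → z = 390/29
No improving column remains; optimal.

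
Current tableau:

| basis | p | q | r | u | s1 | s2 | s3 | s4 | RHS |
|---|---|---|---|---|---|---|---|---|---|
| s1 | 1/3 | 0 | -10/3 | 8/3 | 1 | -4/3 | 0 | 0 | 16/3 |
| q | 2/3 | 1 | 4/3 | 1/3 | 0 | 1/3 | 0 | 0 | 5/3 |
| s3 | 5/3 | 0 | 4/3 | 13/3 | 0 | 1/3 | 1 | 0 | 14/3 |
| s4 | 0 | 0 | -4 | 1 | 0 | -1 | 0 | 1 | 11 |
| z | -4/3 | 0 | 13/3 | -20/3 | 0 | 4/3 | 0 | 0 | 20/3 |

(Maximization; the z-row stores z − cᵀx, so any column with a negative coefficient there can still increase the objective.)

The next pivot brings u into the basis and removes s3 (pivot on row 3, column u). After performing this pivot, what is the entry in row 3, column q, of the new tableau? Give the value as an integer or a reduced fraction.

Pivot element is row 3, column u: 13/3.
Normalize row 3: new (row 3, q) = 0/(13/3) = 0.
Row 3 is the pivot row, so the entry is 0.

0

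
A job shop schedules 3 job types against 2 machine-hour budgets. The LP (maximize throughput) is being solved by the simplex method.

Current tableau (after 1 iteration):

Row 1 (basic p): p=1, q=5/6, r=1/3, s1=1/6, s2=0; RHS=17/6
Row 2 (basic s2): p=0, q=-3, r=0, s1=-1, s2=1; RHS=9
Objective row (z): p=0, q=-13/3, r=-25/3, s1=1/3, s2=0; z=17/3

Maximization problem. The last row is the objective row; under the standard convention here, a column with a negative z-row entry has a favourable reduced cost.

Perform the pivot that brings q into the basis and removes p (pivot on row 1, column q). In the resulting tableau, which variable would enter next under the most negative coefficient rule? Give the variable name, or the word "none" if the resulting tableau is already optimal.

Pivot element 5/6. New z-row = old z-row − (-13/3)·(row 1/(5/6)).
Updated z-row coefficients: p: 26/5, q: 0, r: -33/5, s1: 6/5, s2: 0.
The most negative is -33/5 in column r, so r would enter next.

r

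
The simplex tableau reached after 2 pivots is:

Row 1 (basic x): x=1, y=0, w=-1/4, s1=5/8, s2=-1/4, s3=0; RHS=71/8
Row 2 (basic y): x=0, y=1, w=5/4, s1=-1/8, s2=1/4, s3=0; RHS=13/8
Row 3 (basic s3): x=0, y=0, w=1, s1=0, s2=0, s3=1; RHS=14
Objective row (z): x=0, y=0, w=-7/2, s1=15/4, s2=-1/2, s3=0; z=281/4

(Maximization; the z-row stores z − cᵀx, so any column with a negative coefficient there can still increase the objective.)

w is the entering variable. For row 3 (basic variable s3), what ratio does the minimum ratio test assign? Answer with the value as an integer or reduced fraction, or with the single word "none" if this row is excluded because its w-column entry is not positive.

14

Ratio = RHS / (w entry) = 14 / 1 = 14.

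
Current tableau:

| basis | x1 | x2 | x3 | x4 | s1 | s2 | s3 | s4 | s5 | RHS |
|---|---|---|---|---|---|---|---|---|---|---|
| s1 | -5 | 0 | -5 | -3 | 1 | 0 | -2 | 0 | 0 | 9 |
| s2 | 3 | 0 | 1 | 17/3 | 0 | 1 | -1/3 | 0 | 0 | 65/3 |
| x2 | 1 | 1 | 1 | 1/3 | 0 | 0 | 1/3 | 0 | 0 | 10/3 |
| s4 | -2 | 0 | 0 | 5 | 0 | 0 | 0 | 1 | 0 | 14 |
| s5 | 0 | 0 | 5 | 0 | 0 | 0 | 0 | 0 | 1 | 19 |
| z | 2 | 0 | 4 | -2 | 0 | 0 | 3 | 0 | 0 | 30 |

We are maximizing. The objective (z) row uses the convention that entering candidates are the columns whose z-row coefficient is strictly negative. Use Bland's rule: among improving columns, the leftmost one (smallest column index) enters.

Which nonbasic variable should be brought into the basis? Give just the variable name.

x4

Objective-row coefficients: x1: 2, x2: 0, x3: 4, x4: -2, s1: 0, s2: 0, s3: 3, s4: 0, s5: 0.
Improving columns: x4. Bland's rule picks the smallest column index → x4.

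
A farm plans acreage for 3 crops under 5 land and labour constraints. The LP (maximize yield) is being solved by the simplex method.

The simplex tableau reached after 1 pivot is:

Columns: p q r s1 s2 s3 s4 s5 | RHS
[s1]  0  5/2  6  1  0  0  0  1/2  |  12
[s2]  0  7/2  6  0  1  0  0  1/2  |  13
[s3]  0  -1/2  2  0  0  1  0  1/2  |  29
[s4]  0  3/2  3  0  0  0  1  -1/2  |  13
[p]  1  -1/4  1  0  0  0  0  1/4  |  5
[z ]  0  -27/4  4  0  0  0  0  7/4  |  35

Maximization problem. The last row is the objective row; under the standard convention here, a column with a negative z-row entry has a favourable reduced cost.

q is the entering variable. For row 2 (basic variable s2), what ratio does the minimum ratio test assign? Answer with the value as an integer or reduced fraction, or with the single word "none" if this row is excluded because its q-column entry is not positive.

26/7

Ratio = RHS / (q entry) = 13 / (7/2) = 26/7.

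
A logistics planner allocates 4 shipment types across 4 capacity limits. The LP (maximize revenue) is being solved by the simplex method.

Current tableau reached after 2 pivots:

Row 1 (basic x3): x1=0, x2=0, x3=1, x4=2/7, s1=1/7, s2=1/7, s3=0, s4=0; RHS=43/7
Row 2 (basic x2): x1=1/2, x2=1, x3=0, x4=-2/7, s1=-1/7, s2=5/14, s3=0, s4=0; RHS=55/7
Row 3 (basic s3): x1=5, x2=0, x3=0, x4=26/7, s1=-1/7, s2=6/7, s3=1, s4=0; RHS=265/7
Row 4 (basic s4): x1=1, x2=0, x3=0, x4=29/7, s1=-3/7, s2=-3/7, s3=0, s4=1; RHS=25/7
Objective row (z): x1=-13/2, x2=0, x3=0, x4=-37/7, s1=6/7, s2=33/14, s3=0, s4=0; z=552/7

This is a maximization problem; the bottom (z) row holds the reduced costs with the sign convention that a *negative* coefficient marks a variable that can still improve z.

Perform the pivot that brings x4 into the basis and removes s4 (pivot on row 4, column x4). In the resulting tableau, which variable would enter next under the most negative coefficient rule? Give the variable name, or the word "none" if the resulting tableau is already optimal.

x1

Pivot element 29/7. New z-row = old z-row − (-37/7)·(row 4/(29/7)).
Updated z-row coefficients: x1: -303/58, x2: 0, x3: 0, x4: 0, s1: 9/29, s2: 105/58, s3: 0, s4: 37/29.
The most negative is -303/58 in column x1, so x1 would enter next.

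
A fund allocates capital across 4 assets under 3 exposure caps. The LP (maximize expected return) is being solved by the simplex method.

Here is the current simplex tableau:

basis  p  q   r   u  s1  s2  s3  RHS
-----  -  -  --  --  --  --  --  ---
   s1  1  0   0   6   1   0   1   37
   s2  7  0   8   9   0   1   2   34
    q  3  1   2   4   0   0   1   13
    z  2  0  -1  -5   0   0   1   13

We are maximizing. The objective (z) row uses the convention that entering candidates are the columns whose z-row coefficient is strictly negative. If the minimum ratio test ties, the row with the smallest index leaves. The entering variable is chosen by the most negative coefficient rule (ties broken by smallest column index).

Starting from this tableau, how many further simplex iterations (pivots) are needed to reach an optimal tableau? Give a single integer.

pivot: u in, q out → z = 117/4
No improving column remains; optimal.

1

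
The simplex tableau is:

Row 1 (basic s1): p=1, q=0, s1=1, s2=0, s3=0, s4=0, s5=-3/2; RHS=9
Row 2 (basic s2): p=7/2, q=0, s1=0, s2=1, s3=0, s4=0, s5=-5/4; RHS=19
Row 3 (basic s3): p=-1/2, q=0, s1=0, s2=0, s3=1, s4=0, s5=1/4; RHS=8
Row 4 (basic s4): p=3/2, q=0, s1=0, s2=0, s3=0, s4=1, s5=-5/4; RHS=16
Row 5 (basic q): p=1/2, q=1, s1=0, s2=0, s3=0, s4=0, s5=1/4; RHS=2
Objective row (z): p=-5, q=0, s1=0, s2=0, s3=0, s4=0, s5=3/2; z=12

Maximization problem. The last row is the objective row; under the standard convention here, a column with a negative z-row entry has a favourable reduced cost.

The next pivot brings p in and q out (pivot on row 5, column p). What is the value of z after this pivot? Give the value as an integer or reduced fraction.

32

Minimum ratio for p: 2/(1/2) = 4.
z changes by −(z-row coeff of p)·ratio = −(-5)·4 = 20.
New z = 12 + 20 = 32.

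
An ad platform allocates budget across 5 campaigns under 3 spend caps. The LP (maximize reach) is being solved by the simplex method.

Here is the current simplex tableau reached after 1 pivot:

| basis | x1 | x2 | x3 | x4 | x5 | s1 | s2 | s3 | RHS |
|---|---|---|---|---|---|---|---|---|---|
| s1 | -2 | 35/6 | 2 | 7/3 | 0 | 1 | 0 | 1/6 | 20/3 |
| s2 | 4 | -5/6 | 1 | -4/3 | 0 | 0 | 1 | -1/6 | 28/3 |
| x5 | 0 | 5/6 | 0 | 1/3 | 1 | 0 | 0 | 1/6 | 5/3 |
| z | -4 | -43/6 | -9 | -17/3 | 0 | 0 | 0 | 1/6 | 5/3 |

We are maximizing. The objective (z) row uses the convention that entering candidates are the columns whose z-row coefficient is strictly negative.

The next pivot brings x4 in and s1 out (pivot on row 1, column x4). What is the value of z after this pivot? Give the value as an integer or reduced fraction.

Minimum ratio for x4: (20/3)/(7/3) = 20/7.
z changes by −(z-row coeff of x4)·ratio = −(-17/3)·(20/7) = 340/21.
New z = 5/3 + (340/21) = 125/7.

125/7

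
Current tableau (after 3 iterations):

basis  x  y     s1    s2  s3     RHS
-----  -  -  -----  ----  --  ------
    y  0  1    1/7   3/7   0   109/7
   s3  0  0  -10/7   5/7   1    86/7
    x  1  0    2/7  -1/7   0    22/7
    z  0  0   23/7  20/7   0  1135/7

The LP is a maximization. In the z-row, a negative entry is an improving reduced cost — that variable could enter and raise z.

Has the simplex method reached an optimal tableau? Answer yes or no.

No objective-row coefficient is strictly negative, so no entering variable exists; the tableau is optimal.

yes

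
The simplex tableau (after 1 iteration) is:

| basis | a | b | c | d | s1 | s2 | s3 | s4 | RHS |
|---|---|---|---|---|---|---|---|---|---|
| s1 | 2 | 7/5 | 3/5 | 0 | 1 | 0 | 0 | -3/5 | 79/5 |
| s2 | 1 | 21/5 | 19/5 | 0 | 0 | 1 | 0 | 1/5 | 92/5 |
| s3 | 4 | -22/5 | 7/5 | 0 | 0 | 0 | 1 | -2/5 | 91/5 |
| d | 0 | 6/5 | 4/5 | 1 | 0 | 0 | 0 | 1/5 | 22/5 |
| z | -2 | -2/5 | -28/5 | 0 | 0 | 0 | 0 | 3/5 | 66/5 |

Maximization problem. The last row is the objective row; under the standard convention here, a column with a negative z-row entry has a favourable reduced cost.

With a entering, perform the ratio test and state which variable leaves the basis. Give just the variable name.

s3

Ratios: row 1 (s1): (79/5)/2 = 79/10; row 2 (s2): (92/5)/1 = 92/5; row 3 (s3): (91/5)/4 = 91/20; row 4 (d): entry 0 ≤ 0, skip.
Minimum ratio 91/20 is in the s3 row, so s3 leaves.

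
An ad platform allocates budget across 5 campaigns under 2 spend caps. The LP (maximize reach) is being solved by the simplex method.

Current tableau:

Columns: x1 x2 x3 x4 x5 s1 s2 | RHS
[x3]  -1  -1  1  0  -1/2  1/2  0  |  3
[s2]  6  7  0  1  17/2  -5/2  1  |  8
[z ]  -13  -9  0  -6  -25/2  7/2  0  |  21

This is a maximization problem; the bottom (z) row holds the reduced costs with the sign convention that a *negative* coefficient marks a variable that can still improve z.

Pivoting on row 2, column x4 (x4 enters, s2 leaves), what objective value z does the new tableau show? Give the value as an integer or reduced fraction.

Minimum ratio for x4: 8/1 = 8.
z changes by −(z-row coeff of x4)·ratio = −(-6)·8 = 48.
New z = 21 + 48 = 69.

69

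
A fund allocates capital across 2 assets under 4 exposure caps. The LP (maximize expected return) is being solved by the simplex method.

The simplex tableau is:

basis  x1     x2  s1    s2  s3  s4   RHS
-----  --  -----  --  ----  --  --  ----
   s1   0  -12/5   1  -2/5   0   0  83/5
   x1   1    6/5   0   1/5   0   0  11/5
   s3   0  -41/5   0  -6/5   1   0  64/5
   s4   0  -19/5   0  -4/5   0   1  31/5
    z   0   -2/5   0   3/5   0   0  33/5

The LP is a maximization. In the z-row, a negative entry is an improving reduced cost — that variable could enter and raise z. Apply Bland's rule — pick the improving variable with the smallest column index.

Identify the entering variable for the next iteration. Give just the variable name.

Objective-row coefficients: x1: 0, x2: -2/5, s1: 0, s2: 3/5, s3: 0, s4: 0.
Improving columns: x2. Bland's rule picks the smallest column index → x2.

x2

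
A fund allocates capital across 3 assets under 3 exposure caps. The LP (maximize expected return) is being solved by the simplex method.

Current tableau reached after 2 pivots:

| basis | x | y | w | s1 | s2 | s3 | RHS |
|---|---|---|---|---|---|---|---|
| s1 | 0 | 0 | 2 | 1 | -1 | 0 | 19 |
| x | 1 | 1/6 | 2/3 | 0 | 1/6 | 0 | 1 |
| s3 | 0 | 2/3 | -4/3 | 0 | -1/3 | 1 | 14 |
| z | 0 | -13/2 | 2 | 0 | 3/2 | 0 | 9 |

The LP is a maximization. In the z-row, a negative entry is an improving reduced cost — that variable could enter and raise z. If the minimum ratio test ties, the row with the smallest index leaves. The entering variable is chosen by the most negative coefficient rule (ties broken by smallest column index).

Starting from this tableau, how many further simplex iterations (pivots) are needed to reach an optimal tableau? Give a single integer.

1

pivot: y in, x out → z = 48
No improving column remains; optimal.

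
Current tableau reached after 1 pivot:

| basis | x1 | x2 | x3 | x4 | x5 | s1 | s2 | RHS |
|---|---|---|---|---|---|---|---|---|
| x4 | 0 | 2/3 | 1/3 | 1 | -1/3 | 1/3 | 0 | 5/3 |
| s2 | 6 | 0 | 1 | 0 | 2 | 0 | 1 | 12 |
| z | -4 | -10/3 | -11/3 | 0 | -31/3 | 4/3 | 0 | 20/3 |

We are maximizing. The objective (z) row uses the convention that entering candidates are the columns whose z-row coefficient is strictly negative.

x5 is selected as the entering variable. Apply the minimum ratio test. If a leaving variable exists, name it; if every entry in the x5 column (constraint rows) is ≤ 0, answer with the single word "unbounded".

s2

Ratios: row 1 (x4): entry -1/3 ≤ 0, skip; row 2 (s2): 12/2 = 6.
Minimum ratio is in the s2 row, so s2 leaves.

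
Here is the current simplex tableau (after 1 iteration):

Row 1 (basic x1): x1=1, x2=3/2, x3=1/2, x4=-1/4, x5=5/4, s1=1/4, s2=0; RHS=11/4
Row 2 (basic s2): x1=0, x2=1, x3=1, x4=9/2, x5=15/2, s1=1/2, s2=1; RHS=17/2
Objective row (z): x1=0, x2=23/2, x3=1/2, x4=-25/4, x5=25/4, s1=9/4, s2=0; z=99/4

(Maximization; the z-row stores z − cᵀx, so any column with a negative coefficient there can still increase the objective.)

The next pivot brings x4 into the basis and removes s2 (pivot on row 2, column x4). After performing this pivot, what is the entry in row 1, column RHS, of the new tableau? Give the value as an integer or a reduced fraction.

Pivot element is row 2, column x4: 9/2.
Normalize row 2: new (row 2, RHS) = (17/2)/(9/2) = 17/9.
row 1 ← row 1 − (-1/4)·(new row 2): 11/4 − (-1/4)·(17/9) = 29/9.

29/9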